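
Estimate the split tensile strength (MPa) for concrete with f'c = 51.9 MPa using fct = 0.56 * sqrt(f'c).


fct = 0.56 * sqrt(51.9)
= 0.56 * 7.204
= 4.034 MPa

4.034


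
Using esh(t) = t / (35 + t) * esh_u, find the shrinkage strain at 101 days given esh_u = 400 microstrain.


esh(101) = 101 / (35 + 101) * 400
= 101 / 136 * 400
= 297.1 microstrain

297.1


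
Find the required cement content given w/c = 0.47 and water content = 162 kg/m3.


Cement = water / (w/c)
= 162 / 0.47
= 344.7 kg/m3

344.7


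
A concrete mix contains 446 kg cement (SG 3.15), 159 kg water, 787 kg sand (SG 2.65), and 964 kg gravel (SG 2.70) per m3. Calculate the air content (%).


Vol cement = 446 / (3.15 * 1000) = 0.141587 m3
Vol water = 159 / 1000 = 0.159 m3
Vol sand = 787 / (2.65 * 1000) = 0.296981 m3
Vol gravel = 964 / (2.70 * 1000) = 0.357037 m3
Total solid + water volume = 0.954605 m3
Air = (1 - 0.954605) * 100 = 4.54%

4.54


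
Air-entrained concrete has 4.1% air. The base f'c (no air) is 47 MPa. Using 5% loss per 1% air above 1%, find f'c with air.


Strength loss = (4.1 - 1) * 5 = 15.5%
f'c = 47 * (1 - 15.5/100)
= 39.71 MPa

39.71


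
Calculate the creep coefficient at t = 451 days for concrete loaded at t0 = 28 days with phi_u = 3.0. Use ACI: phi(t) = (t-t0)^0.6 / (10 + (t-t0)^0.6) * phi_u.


dt = 451 - 28 = 423
phi = 423^0.6 / (10 + 423^0.6) * 3.0
= 2.37

2.37


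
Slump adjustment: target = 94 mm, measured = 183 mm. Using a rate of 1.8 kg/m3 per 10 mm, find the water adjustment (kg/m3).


Difference = 94 - 183 = -89 mm
Water adjustment = -89 * 1.8 / 10 = -16.0 kg/m3

-16.0


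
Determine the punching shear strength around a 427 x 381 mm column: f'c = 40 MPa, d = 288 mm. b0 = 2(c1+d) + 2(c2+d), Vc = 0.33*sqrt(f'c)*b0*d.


b0 = 2*(427 + 288) + 2*(381 + 288) = 2768 mm
Vc = 0.33 * sqrt(40) * 2768 * 288 / 1000
= 1663.81 kN

1663.81


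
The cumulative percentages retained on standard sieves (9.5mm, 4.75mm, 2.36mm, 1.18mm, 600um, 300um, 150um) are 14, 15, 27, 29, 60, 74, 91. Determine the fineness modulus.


FM = sum(cumulative % retained) / 100
= 310 / 100
= 3.1

3.1


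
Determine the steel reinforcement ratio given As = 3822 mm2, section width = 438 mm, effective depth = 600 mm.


rho = As / (b * d)
= 3822 / (438 * 600)
= 0.0145

0.0145


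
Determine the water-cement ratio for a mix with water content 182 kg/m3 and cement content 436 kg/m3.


w/c = water / cement
w/c = 182 / 436 = 0.417

0.417


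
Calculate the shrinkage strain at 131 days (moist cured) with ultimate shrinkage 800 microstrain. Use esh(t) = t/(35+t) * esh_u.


esh(131) = 131 / (35 + 131) * 800
= 131 / 166 * 800
= 631.3 microstrain

631.3


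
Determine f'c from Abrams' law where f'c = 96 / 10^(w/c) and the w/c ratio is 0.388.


f'c = 96 / 10^0.388
= 96 / 2.443
= 39.29 MPa

39.29


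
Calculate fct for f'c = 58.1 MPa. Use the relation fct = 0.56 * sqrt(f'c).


fct = 0.56 * sqrt(58.1)
= 0.56 * 7.622
= 4.269 MPa

4.269


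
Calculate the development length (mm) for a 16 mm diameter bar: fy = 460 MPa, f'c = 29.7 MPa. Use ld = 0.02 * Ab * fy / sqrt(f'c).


Ab = pi * 16^2 / 4 = 201.062 mm2
ld = 0.02 * 201.062 * 460 / sqrt(29.7)
= 339.4 mm

339.4


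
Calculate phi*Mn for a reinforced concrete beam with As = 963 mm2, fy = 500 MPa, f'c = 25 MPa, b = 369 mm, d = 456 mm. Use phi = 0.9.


a = As * fy / (0.85 * f'c * b)
= 963 * 500 / (0.85 * 25 * 369)
= 61.406 mm
Mn = As * fy * (d - a/2) / 10^6
= 204.7805 kN-m
phi*Mn = 0.9 * 204.7805 = 184.3 kN-m

184.3


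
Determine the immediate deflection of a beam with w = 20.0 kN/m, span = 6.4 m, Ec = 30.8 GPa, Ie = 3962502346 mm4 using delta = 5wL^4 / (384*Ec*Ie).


Convert: L = 6.4 m = 6400 mm, Ec = 30.8 GPa = 30800 MPa
delta = 5 * 20.0 * 6400^4 / (384 * 30800 * 3962502346)
= 3.58 mm

3.58


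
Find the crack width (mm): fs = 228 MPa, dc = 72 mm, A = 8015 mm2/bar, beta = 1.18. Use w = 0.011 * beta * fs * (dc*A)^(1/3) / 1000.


w = 0.011 * beta * fs * (dc * A)^(1/3) / 1000
= 0.011 * 1.18 * 228 * (72 * 8015)^(1/3) / 1000
= 0.246 mm

0.246


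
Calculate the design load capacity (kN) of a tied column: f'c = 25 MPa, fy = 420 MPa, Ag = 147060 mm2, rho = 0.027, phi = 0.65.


Ast = rho * Ag = 0.027 * 147060 = 3970.62 mm2
phi*Pn = 0.65 * 0.80 * (0.85 * 25 * (147060 - 3970.62) + 420 * 3970.62) / 1000
= 2448.32 kN

2448.32


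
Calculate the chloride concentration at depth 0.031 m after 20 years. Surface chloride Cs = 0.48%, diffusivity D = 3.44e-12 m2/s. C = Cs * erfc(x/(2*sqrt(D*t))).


t_seconds = 20 * 365.25 * 24 * 3600 = 631152000.0 s
arg = 0.031 / (2 * sqrt(3.44e-12 * 631152000.0))
= 0.3326
erfc(0.3326) = 0.638
C = 0.48 * 0.638 = 0.3063%

0.3063


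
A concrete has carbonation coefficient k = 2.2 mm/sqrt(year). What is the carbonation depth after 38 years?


depth = k * sqrt(t)
= 2.2 * sqrt(38)
= 13.56 mm

13.56


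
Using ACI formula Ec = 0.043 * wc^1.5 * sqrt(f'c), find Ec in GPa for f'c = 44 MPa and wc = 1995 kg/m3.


Ec = 0.043 * 1995^1.5 * sqrt(44) / 1000
= 25.42 GPa

25.42


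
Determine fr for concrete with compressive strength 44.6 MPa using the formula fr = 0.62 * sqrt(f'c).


fr = 0.62 * sqrt(44.6)
= 4.141 MPa

4.141


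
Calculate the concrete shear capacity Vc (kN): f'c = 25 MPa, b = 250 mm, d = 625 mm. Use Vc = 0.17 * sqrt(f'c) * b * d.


Vc = 0.17 * sqrt(25) * 250 * 625 / 1000
= 132.81 kN

132.81


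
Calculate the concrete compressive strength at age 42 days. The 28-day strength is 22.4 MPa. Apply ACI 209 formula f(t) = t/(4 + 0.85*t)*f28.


f(42) = 42 / (4 + 0.85 * 42) * 22.4
= 42 / 39.7 * 22.4
= 23.7 MPa

23.7


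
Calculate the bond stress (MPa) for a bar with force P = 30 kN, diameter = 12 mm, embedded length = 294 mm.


u = P / (pi * db * ld)
= 30 * 1000 / (pi * 12 * 294)
= 2.707 MPa

2.707


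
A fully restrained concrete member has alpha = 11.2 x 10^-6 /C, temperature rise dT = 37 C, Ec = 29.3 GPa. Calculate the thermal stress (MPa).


sigma = alpha * dT * Ec
= 11.2e-6 * 37 * 29.3 * 1000
= 12.142 MPa

12.142


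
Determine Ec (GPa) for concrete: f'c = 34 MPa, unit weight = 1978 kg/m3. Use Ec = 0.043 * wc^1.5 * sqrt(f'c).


Ec = 0.043 * 1978^1.5 * sqrt(34) / 1000
= 22.06 GPa

22.06


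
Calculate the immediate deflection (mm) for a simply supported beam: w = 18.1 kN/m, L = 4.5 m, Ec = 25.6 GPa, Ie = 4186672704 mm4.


Convert: L = 4.5 m = 4500 mm, Ec = 25.6 GPa = 25600 MPa
delta = 5 * 18.1 * 4500^4 / (384 * 25600 * 4186672704)
= 0.9 mm

0.9


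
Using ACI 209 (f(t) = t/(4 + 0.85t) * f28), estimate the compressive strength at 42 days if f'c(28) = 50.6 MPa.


f(42) = 42 / (4 + 0.85 * 42) * 50.6
= 42 / 39.7 * 50.6
= 53.53 MPa

53.53


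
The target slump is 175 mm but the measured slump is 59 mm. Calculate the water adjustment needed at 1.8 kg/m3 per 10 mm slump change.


Difference = 175 - 59 = 116 mm
Water adjustment = 116 * 1.8 / 10 = 20.9 kg/m3

20.9


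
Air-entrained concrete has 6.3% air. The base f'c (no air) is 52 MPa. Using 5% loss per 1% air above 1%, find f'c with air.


Strength loss = (6.3 - 1) * 5 = 26.5%
f'c = 52 * (1 - 26.5/100)
= 38.22 MPa

38.22


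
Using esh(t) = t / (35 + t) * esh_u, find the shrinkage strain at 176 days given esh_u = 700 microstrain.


esh(176) = 176 / (35 + 176) * 700
= 176 / 211 * 700
= 583.9 microstrain

583.9


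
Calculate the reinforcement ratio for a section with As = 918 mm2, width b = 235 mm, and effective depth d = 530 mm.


rho = As / (b * d)
= 918 / (235 * 530)
= 0.0074

0.0074


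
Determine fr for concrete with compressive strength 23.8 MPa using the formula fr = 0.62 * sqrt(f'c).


fr = 0.62 * sqrt(23.8)
= 3.025 MPa

3.025


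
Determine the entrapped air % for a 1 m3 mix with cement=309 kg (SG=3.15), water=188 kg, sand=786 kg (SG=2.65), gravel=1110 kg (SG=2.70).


Vol cement = 309 / (3.15 * 1000) = 0.098095 m3
Vol water = 188 / 1000 = 0.188 m3
Vol sand = 786 / (2.65 * 1000) = 0.296604 m3
Vol gravel = 1110 / (2.70 * 1000) = 0.411111 m3
Total solid + water volume = 0.99381 m3
Air = (1 - 0.99381) * 100 = 0.62%

0.62


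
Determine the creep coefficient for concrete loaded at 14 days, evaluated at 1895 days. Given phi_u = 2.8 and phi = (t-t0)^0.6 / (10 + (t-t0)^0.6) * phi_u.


dt = 1895 - 14 = 1881
phi = 1881^0.6 / (10 + 1881^0.6) * 2.8
= 2.526

2.526


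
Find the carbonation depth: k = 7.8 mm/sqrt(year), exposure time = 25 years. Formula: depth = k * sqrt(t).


depth = k * sqrt(t)
= 7.8 * sqrt(25)
= 39.0 mm

39.0


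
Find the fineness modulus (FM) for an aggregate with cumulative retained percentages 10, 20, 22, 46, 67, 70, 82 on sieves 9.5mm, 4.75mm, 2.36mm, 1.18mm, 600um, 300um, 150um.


FM = sum(cumulative % retained) / 100
= 317 / 100
= 3.17

3.17


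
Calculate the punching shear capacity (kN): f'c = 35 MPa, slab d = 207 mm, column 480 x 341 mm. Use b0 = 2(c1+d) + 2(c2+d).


b0 = 2*(480 + 207) + 2*(341 + 207) = 2470 mm
Vc = 0.33 * sqrt(35) * 2470 * 207 / 1000
= 998.19 kN

998.19


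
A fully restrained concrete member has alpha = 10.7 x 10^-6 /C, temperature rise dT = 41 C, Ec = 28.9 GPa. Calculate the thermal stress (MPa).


sigma = alpha * dT * Ec
= 10.7e-6 * 41 * 28.9 * 1000
= 12.678 MPa

12.678


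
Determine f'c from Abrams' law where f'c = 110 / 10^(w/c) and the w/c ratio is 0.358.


f'c = 110 / 10^0.358
= 110 / 2.28
= 48.24 MPa

48.24


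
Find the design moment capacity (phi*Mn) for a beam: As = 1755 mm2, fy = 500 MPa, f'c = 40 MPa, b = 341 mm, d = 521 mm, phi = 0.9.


a = As * fy / (0.85 * f'c * b)
= 1755 * 500 / (0.85 * 40 * 341)
= 75.6857 mm
Mn = As * fy * (d - a/2) / 10^6
= 423.9704 kN-m
phi*Mn = 0.9 * 423.9704 = 381.57 kN-m

381.57


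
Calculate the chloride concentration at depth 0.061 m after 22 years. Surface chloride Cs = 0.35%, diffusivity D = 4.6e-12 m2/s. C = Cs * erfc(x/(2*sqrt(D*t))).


t_seconds = 22 * 365.25 * 24 * 3600 = 694267200.0 s
arg = 0.061 / (2 * sqrt(4.6e-12 * 694267200.0))
= 0.5397
erfc(0.5397) = 0.4453
C = 0.35 * 0.4453 = 0.1559%

0.1559


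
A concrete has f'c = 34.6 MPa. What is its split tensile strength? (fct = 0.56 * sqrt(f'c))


fct = 0.56 * sqrt(34.6)
= 0.56 * 5.882
= 3.294 MPa

3.294


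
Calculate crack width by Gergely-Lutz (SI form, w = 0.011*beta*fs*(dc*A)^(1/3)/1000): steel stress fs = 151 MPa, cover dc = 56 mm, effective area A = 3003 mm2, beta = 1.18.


w = 0.011 * beta * fs * (dc * A)^(1/3) / 1000
= 0.011 * 1.18 * 151 * (56 * 3003)^(1/3) / 1000
= 0.108 mm

0.108


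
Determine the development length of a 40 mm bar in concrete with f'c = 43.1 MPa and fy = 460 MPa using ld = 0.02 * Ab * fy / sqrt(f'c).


Ab = pi * 40^2 / 4 = 1256.637 mm2
ld = 0.02 * 1256.637 * 460 / sqrt(43.1)
= 1761.0 mm

1761.0


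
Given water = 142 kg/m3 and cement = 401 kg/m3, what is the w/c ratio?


w/c = water / cement
w/c = 142 / 401 = 0.354

0.354


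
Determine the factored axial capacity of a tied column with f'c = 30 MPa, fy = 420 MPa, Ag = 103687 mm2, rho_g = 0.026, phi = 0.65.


Ast = rho * Ag = 0.026 * 103687 = 2695.862 mm2
phi*Pn = 0.65 * 0.80 * (0.85 * 30 * (103687 - 2695.862) + 420 * 2695.862) / 1000
= 1927.92 kN

1927.92


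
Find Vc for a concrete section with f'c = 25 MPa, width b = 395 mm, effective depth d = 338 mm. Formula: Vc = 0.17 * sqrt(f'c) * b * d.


Vc = 0.17 * sqrt(25) * 395 * 338 / 1000
= 113.48 kN

113.48


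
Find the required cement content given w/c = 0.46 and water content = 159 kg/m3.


Cement = water / (w/c)
= 159 / 0.46
= 345.7 kg/m3

345.7


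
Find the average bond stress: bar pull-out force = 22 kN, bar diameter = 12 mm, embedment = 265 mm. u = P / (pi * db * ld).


u = P / (pi * db * ld)
= 22 * 1000 / (pi * 12 * 265)
= 2.202 MPa

2.202


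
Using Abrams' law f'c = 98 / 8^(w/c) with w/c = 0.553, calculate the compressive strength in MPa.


f'c = 98 / 8^0.553
= 98 / 3.158
= 31.03 MPa

31.03


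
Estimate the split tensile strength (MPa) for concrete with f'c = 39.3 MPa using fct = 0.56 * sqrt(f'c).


fct = 0.56 * sqrt(39.3)
= 0.56 * 6.269
= 3.511 MPa

3.511


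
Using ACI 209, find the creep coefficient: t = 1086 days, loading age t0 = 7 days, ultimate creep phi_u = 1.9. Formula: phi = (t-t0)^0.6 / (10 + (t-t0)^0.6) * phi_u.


dt = 1086 - 7 = 1079
phi = 1079^0.6 / (10 + 1079^0.6) * 1.9
= 1.65

1.65


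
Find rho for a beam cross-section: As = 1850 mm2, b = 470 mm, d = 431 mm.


rho = As / (b * d)
= 1850 / (470 * 431)
= 0.0091

0.0091


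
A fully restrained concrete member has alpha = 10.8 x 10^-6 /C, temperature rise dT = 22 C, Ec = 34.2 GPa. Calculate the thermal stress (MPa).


sigma = alpha * dT * Ec
= 10.8e-6 * 22 * 34.2 * 1000
= 8.126 MPa

8.126


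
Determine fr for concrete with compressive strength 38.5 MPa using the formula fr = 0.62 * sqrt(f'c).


fr = 0.62 * sqrt(38.5)
= 3.847 MPa

3.847


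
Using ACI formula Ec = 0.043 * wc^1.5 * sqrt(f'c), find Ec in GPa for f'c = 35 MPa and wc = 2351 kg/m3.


Ec = 0.043 * 2351^1.5 * sqrt(35) / 1000
= 29.0 GPa

29.0


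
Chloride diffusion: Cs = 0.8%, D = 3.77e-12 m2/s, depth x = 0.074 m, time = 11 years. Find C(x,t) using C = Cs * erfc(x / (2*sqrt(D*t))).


t_seconds = 11 * 365.25 * 24 * 3600 = 347133600.0 s
arg = 0.074 / (2 * sqrt(3.77e-12 * 347133600.0))
= 1.0228
erfc(1.0228) = 0.1481
C = 0.8 * 0.1481 = 0.1184%

0.1184


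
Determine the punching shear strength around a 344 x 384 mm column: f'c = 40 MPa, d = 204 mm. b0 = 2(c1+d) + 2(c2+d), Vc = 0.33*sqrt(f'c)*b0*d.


b0 = 2*(344 + 204) + 2*(384 + 204) = 2272 mm
Vc = 0.33 * sqrt(40) * 2272 * 204 / 1000
= 967.35 kN

967.35


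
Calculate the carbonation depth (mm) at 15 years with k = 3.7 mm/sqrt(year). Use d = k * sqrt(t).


depth = k * sqrt(t)
= 3.7 * sqrt(15)
= 14.33 mm

14.33


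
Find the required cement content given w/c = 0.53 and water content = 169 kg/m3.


Cement = water / (w/c)
= 169 / 0.53
= 318.9 kg/m3

318.9


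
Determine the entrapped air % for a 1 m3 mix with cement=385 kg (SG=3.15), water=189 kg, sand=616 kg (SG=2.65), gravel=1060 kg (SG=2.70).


Vol cement = 385 / (3.15 * 1000) = 0.122222 m3
Vol water = 189 / 1000 = 0.189 m3
Vol sand = 616 / (2.65 * 1000) = 0.232453 m3
Vol gravel = 1060 / (2.70 * 1000) = 0.392593 m3
Total solid + water volume = 0.936268 m3
Air = (1 - 0.936268) * 100 = 6.37%

6.37


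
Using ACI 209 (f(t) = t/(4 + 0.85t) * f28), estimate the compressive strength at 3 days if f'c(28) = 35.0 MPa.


f(3) = 3 / (4 + 0.85 * 3) * 35.0
= 3 / 6.55 * 35.0
= 16.03 MPa

16.03


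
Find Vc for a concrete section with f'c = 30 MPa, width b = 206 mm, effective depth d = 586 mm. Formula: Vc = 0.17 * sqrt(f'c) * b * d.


Vc = 0.17 * sqrt(30) * 206 * 586 / 1000
= 112.4 kN

112.4


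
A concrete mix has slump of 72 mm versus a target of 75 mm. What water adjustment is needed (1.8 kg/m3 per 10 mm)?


Difference = 75 - 72 = 3 mm
Water adjustment = 3 * 1.8 / 10 = 0.5 kg/m3

0.5


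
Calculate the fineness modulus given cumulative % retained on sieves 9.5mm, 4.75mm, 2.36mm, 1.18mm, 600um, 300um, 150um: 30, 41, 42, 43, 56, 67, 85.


FM = sum(cumulative % retained) / 100
= 364 / 100
= 3.64

3.64


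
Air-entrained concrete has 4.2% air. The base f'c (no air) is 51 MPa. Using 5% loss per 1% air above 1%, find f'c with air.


Strength loss = (4.2 - 1) * 5 = 16.0%
f'c = 51 * (1 - 16.0/100)
= 42.84 MPa

42.84


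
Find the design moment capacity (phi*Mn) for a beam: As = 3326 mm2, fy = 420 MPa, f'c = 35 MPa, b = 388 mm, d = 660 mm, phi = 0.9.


a = As * fy / (0.85 * f'c * b)
= 3326 * 420 / (0.85 * 35 * 388)
= 121.0188 mm
Mn = As * fy * (d - a/2) / 10^6
= 837.4404 kN-m
phi*Mn = 0.9 * 837.4404 = 753.7 kN-m

753.7


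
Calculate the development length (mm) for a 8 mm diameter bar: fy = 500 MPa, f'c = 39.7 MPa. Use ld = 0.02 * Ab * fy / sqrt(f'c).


Ab = pi * 8^2 / 4 = 50.265 mm2
ld = 0.02 * 50.265 * 500 / sqrt(39.7)
= 79.8 mm

79.8


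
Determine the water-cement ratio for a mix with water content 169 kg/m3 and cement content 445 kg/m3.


w/c = water / cement
w/c = 169 / 445 = 0.38

0.38


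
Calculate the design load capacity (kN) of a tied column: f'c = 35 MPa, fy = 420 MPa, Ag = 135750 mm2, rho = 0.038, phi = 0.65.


Ast = rho * Ag = 0.038 * 135750 = 5158.5 mm2
phi*Pn = 0.65 * 0.80 * (0.85 * 35 * (135750 - 5158.5) + 420 * 5158.5) / 1000
= 3146.87 kN

3146.87


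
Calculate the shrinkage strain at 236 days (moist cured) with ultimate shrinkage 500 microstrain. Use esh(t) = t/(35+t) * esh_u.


esh(236) = 236 / (35 + 236) * 500
= 236 / 271 * 500
= 435.4 microstrain

435.4


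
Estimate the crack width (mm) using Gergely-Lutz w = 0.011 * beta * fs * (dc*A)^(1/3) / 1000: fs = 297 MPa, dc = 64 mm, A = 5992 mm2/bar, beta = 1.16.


w = 0.011 * beta * fs * (dc * A)^(1/3) / 1000
= 0.011 * 1.16 * 297 * (64 * 5992)^(1/3) / 1000
= 0.275 mm

0.275


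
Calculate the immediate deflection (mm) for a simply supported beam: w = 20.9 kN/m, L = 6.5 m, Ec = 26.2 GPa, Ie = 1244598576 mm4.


Convert: L = 6.5 m = 6500 mm, Ec = 26.2 GPa = 26200 MPa
delta = 5 * 20.9 * 6500^4 / (384 * 26200 * 1244598576)
= 14.9 mm

14.9


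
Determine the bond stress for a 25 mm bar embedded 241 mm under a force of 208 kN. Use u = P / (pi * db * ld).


u = P / (pi * db * ld)
= 208 * 1000 / (pi * 25 * 241)
= 10.989 MPa

10.989


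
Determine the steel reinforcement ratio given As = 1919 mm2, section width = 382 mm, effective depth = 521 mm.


rho = As / (b * d)
= 1919 / (382 * 521)
= 0.0096

0.0096


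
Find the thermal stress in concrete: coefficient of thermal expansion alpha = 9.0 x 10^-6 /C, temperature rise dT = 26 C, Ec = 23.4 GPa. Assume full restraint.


sigma = alpha * dT * Ec
= 9.0e-6 * 26 * 23.4 * 1000
= 5.476 MPa

5.476


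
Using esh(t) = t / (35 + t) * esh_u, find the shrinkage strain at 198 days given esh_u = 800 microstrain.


esh(198) = 198 / (35 + 198) * 800
= 198 / 233 * 800
= 679.8 microstrain

679.8


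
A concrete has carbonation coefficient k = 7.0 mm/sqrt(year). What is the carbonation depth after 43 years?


depth = k * sqrt(t)
= 7.0 * sqrt(43)
= 45.9 mm

45.9


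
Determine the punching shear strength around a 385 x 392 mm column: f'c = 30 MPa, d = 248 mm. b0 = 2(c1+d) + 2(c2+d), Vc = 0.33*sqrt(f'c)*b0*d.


b0 = 2*(385 + 248) + 2*(392 + 248) = 2546 mm
Vc = 0.33 * sqrt(30) * 2546 * 248 / 1000
= 1141.26 kN

1141.26


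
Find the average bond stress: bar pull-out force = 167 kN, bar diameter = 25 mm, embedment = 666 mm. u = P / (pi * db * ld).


u = P / (pi * db * ld)
= 167 * 1000 / (pi * 25 * 666)
= 3.193 MPa

3.193


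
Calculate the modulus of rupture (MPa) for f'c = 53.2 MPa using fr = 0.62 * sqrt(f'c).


fr = 0.62 * sqrt(53.2)
= 4.522 MPa

4.522


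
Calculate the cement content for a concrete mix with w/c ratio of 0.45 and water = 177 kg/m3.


Cement = water / (w/c)
= 177 / 0.45
= 393.3 kg/m3

393.3


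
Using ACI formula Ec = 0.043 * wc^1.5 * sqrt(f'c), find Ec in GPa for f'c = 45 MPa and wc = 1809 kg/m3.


Ec = 0.043 * 1809^1.5 * sqrt(45) / 1000
= 22.19 GPa

22.19


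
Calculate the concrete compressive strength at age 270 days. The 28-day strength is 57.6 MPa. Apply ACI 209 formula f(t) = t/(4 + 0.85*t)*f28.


f(270) = 270 / (4 + 0.85 * 270) * 57.6
= 270 / 233.5 * 57.6
= 66.6 MPa

66.6


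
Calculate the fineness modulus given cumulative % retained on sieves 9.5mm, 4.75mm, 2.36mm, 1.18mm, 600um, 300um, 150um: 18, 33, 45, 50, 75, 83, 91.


FM = sum(cumulative % retained) / 100
= 395 / 100
= 3.95

3.95


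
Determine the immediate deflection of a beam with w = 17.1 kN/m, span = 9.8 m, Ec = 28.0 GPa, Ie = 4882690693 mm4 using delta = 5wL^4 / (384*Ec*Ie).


Convert: L = 9.8 m = 9800 mm, Ec = 28.0 GPa = 28000 MPa
delta = 5 * 17.1 * 9800^4 / (384 * 28000 * 4882690693)
= 15.02 mm

15.02


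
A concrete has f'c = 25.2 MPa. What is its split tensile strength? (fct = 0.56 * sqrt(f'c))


fct = 0.56 * sqrt(25.2)
= 0.56 * 5.02
= 2.811 MPa

2.811


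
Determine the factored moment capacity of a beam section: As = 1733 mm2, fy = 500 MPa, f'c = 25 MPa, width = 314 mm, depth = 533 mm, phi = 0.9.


a = As * fy / (0.85 * f'c * b)
= 1733 * 500 / (0.85 * 25 * 314)
= 129.8614 mm
Mn = As * fy * (d - a/2) / 10^6
= 405.5821 kN-m
phi*Mn = 0.9 * 405.5821 = 365.02 kN-m

365.02


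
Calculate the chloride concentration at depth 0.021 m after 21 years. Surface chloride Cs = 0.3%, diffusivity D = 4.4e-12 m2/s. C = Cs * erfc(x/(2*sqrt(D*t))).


t_seconds = 21 * 365.25 * 24 * 3600 = 662709600.0 s
arg = 0.021 / (2 * sqrt(4.4e-12 * 662709600.0))
= 0.1944
erfc(0.1944) = 0.7833
C = 0.3 * 0.7833 = 0.235%

0.235


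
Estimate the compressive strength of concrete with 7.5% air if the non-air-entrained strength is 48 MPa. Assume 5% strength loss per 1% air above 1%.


Strength loss = (7.5 - 1) * 5 = 32.5%
f'c = 48 * (1 - 32.5/100)
= 32.4 MPa

32.4


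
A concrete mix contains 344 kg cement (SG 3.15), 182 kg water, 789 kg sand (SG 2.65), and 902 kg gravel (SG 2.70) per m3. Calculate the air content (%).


Vol cement = 344 / (3.15 * 1000) = 0.109206 m3
Vol water = 182 / 1000 = 0.182 m3
Vol sand = 789 / (2.65 * 1000) = 0.297736 m3
Vol gravel = 902 / (2.70 * 1000) = 0.334074 m3
Total solid + water volume = 0.923016 m3
Air = (1 - 0.923016) * 100 = 7.7%

7.7


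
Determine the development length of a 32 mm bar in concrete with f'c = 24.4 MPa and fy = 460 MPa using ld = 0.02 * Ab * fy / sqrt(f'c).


Ab = pi * 32^2 / 4 = 804.248 mm2
ld = 0.02 * 804.248 * 460 / sqrt(24.4)
= 1497.9 mm

1497.9


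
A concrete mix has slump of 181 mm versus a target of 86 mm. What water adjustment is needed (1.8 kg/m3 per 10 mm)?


Difference = 86 - 181 = -95 mm
Water adjustment = -95 * 1.8 / 10 = -17.1 kg/m3

-17.1


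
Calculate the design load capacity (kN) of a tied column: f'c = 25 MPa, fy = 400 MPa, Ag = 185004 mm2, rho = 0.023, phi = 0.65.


Ast = rho * Ag = 0.023 * 185004 = 4255.092 mm2
phi*Pn = 0.65 * 0.80 * (0.85 * 25 * (185004 - 4255.092) + 400 * 4255.092) / 1000
= 2882.33 kN

2882.33


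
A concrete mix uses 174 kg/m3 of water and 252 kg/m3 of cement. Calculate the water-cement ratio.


w/c = water / cement
w/c = 174 / 252 = 0.69

0.69


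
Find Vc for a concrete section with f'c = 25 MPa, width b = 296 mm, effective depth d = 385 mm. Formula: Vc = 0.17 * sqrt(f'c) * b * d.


Vc = 0.17 * sqrt(25) * 296 * 385 / 1000
= 96.87 kN

96.87


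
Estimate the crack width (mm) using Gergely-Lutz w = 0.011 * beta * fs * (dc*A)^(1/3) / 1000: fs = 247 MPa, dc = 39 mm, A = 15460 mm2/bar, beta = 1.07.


w = 0.011 * beta * fs * (dc * A)^(1/3) / 1000
= 0.011 * 1.07 * 247 * (39 * 15460)^(1/3) / 1000
= 0.246 mm

0.246


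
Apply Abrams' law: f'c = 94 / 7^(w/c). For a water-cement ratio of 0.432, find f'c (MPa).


f'c = 94 / 7^0.432
= 94 / 2.318
= 40.56 MPa

40.56


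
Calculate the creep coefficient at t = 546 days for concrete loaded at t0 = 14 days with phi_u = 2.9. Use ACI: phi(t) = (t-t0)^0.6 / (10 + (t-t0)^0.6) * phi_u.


dt = 546 - 14 = 532
phi = 532^0.6 / (10 + 532^0.6) * 2.9
= 2.355

2.355


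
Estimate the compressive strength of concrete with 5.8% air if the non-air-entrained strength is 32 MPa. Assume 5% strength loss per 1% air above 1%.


Strength loss = (5.8 - 1) * 5 = 24.0%
f'c = 32 * (1 - 24.0/100)
= 24.32 MPa

24.32


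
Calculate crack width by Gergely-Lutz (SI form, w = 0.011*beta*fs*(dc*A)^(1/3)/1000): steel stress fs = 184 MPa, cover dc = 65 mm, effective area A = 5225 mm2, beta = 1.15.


w = 0.011 * beta * fs * (dc * A)^(1/3) / 1000
= 0.011 * 1.15 * 184 * (65 * 5225)^(1/3) / 1000
= 0.162 mm

0.162


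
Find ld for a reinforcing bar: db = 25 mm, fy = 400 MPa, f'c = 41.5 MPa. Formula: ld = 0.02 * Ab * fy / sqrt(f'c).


Ab = pi * 25^2 / 4 = 490.874 mm2
ld = 0.02 * 490.874 * 400 / sqrt(41.5)
= 609.6 mm

609.6


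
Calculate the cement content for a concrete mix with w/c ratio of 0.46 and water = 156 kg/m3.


Cement = water / (w/c)
= 156 / 0.46
= 339.1 kg/m3

339.1


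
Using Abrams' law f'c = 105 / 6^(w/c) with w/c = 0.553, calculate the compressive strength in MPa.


f'c = 105 / 6^0.553
= 105 / 2.694
= 38.98 MPa

38.98


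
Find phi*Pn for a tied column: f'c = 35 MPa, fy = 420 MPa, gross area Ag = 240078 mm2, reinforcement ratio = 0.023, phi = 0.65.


Ast = rho * Ag = 0.023 * 240078 = 5521.794 mm2
phi*Pn = 0.65 * 0.80 * (0.85 * 35 * (240078 - 5521.794) + 420 * 5521.794) / 1000
= 4834.54 kN

4834.54


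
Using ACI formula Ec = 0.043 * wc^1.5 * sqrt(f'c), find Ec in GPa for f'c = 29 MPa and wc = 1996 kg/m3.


Ec = 0.043 * 1996^1.5 * sqrt(29) / 1000
= 20.65 GPa

20.65


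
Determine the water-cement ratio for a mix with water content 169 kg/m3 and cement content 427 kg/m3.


w/c = water / cement
w/c = 169 / 427 = 0.396

0.396


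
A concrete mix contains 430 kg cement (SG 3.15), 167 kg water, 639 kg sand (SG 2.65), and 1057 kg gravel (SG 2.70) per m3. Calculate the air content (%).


Vol cement = 430 / (3.15 * 1000) = 0.136508 m3
Vol water = 167 / 1000 = 0.167 m3
Vol sand = 639 / (2.65 * 1000) = 0.241132 m3
Vol gravel = 1057 / (2.70 * 1000) = 0.391481 m3
Total solid + water volume = 0.936121 m3
Air = (1 - 0.936121) * 100 = 6.39%

6.39


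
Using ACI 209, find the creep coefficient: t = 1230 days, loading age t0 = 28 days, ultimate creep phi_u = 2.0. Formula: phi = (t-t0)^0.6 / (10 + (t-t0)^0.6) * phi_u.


dt = 1230 - 28 = 1202
phi = 1202^0.6 / (10 + 1202^0.6) * 2.0
= 1.751

1.751


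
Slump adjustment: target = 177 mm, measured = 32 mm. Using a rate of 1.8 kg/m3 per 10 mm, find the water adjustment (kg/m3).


Difference = 177 - 32 = 145 mm
Water adjustment = 145 * 1.8 / 10 = 26.1 kg/m3

26.1


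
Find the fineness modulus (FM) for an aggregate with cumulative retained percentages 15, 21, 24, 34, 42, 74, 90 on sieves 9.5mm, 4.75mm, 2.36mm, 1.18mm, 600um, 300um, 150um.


FM = sum(cumulative % retained) / 100
= 300 / 100
= 3.0

3.0


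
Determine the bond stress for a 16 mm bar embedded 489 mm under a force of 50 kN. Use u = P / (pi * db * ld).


u = P / (pi * db * ld)
= 50 * 1000 / (pi * 16 * 489)
= 2.034 MPa

2.034


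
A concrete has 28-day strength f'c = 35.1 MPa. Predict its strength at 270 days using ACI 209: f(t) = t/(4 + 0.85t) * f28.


f(270) = 270 / (4 + 0.85 * 270) * 35.1
= 270 / 233.5 * 35.1
= 40.59 MPa

40.59


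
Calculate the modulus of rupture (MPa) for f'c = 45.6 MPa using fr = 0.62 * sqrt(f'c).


fr = 0.62 * sqrt(45.6)
= 4.187 MPa

4.187


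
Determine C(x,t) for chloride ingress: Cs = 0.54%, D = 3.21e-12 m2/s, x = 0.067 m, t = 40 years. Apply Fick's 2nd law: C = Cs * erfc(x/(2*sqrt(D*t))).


t_seconds = 40 * 365.25 * 24 * 3600 = 1262304000.0 s
arg = 0.067 / (2 * sqrt(3.21e-12 * 1262304000.0))
= 0.5263
erfc(0.5263) = 0.4567
C = 0.54 * 0.4567 = 0.2466%

0.2466


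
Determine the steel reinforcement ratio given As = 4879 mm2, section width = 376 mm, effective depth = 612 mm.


rho = As / (b * d)
= 4879 / (376 * 612)
= 0.0212

0.0212


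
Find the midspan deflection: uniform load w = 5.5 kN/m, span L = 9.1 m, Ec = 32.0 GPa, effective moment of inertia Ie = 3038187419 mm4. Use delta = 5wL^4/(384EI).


Convert: L = 9.1 m = 9100 mm, Ec = 32.0 GPa = 32000 MPa
delta = 5 * 5.5 * 9100^4 / (384 * 32000 * 3038187419)
= 5.05 mm

5.05


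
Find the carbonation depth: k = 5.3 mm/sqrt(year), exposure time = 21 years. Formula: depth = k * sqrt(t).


depth = k * sqrt(t)
= 5.3 * sqrt(21)
= 24.29 mm

24.29


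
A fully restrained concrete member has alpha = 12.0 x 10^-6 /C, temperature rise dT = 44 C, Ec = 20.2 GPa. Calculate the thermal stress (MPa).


sigma = alpha * dT * Ec
= 12.0e-6 * 44 * 20.2 * 1000
= 10.666 MPa

10.666


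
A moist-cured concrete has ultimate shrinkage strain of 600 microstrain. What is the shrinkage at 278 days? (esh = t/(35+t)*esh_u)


esh(278) = 278 / (35 + 278) * 600
= 278 / 313 * 600
= 532.9 microstrain

532.9


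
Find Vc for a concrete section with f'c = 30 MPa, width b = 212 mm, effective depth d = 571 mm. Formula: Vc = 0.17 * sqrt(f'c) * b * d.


Vc = 0.17 * sqrt(30) * 212 * 571 / 1000
= 112.71 kN

112.71


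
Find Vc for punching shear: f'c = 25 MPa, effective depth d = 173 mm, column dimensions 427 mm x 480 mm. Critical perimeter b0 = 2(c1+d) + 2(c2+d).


b0 = 2*(427 + 173) + 2*(480 + 173) = 2506 mm
Vc = 0.33 * sqrt(25) * 2506 * 173 / 1000
= 715.34 kN

715.34


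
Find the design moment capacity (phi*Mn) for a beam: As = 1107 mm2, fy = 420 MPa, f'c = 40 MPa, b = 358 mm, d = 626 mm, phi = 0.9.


a = As * fy / (0.85 * f'c * b)
= 1107 * 420 / (0.85 * 40 * 358)
= 38.1975 mm
Mn = As * fy * (d - a/2) / 10^6
= 282.1727 kN-m
phi*Mn = 0.9 * 282.1727 = 253.96 kN-m

253.96


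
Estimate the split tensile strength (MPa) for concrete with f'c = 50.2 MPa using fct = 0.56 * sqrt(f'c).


fct = 0.56 * sqrt(50.2)
= 0.56 * 7.085
= 3.968 MPa

3.968


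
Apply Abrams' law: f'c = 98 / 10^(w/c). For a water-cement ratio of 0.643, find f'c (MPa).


f'c = 98 / 10^0.643
= 98 / 4.395
= 22.3 MPa

22.3


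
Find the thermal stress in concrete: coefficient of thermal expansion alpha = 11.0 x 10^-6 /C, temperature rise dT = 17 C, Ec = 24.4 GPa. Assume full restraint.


sigma = alpha * dT * Ec
= 11.0e-6 * 17 * 24.4 * 1000
= 4.563 MPa

4.563


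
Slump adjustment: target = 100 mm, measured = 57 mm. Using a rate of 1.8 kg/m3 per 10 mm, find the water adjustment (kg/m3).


Difference = 100 - 57 = 43 mm
Water adjustment = 43 * 1.8 / 10 = 7.7 kg/m3

7.7


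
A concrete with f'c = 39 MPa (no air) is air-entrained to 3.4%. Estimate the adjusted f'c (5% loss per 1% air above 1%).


Strength loss = (3.4 - 1) * 5 = 12.0%
f'c = 39 * (1 - 12.0/100)
= 34.32 MPa

34.32


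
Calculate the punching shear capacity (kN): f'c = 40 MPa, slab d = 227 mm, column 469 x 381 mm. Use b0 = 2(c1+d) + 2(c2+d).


b0 = 2*(469 + 227) + 2*(381 + 227) = 2608 mm
Vc = 0.33 * sqrt(40) * 2608 * 227 / 1000
= 1235.6 kN

1235.6


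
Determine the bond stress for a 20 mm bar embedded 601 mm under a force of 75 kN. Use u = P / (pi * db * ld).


u = P / (pi * db * ld)
= 75 * 1000 / (pi * 20 * 601)
= 1.986 MPa

1.986


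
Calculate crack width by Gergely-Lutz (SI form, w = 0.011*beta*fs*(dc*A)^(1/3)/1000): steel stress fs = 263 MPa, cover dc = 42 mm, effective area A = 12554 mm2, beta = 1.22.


w = 0.011 * beta * fs * (dc * A)^(1/3) / 1000
= 0.011 * 1.22 * 263 * (42 * 12554)^(1/3) / 1000
= 0.285 mm

0.285


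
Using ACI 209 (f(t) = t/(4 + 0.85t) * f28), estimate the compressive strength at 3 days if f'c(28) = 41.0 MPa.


f(3) = 3 / (4 + 0.85 * 3) * 41.0
= 3 / 6.55 * 41.0
= 18.78 MPa

18.78


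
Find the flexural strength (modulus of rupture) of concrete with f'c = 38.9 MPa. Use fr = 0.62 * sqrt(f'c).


fr = 0.62 * sqrt(38.9)
= 3.867 MPa

3.867


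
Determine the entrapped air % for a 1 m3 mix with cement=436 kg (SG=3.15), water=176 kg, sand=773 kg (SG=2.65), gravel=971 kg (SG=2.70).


Vol cement = 436 / (3.15 * 1000) = 0.138413 m3
Vol water = 176 / 1000 = 0.176 m3
Vol sand = 773 / (2.65 * 1000) = 0.291698 m3
Vol gravel = 971 / (2.70 * 1000) = 0.35963 m3
Total solid + water volume = 0.96574 m3
Air = (1 - 0.96574) * 100 = 3.43%

3.43


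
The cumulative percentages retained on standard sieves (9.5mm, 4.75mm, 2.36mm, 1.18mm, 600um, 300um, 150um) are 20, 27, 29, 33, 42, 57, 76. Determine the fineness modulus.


FM = sum(cumulative % retained) / 100
= 284 / 100
= 2.84

2.84


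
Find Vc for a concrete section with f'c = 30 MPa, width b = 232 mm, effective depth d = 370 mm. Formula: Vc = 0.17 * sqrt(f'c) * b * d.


Vc = 0.17 * sqrt(30) * 232 * 370 / 1000
= 79.93 kN

79.93


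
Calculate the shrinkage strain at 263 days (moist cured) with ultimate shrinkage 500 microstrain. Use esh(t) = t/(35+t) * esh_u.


esh(263) = 263 / (35 + 263) * 500
= 263 / 298 * 500
= 441.3 microstrain

441.3


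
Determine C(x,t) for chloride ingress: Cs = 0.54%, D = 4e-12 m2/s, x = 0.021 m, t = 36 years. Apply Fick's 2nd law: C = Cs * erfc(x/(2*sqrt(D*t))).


t_seconds = 36 * 365.25 * 24 * 3600 = 1136073600.0 s
arg = 0.021 / (2 * sqrt(4e-12 * 1136073600.0))
= 0.1558
erfc(0.1558) = 0.8257
C = 0.54 * 0.8257 = 0.4459%

0.4459


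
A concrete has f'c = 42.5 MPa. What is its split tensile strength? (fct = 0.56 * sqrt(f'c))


fct = 0.56 * sqrt(42.5)
= 0.56 * 6.519
= 3.651 MPa

3.651


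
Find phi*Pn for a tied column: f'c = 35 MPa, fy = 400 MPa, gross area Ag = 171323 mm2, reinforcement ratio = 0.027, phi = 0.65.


Ast = rho * Ag = 0.027 * 171323 = 4625.721 mm2
phi*Pn = 0.65 * 0.80 * (0.85 * 35 * (171323 - 4625.721) + 400 * 4625.721) / 1000
= 3540.96 kN

3540.96


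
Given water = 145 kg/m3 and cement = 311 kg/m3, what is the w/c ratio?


w/c = water / cement
w/c = 145 / 311 = 0.466

0.466


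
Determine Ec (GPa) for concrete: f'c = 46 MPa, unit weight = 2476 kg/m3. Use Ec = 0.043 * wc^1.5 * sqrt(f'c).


Ec = 0.043 * 2476^1.5 * sqrt(46) / 1000
= 35.93 GPa

35.93


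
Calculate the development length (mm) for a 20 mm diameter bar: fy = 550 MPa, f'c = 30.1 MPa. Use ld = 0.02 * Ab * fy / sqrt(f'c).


Ab = pi * 20^2 / 4 = 314.159 mm2
ld = 0.02 * 314.159 * 550 / sqrt(30.1)
= 629.9 mm

629.9


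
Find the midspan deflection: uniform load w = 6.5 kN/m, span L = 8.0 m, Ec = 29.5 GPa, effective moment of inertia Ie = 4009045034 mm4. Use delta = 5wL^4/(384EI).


Convert: L = 8.0 m = 8000 mm, Ec = 29.5 GPa = 29500 MPa
delta = 5 * 6.5 * 8000^4 / (384 * 29500 * 4009045034)
= 2.93 mm

2.93


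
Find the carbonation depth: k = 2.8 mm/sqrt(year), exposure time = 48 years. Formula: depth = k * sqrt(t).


depth = k * sqrt(t)
= 2.8 * sqrt(48)
= 19.4 mm

19.4


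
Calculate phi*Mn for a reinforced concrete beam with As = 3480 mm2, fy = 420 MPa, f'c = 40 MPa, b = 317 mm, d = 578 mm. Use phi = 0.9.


a = As * fy / (0.85 * f'c * b)
= 3480 * 420 / (0.85 * 40 * 317)
= 135.6096 mm
Mn = As * fy * (d - a/2) / 10^6
= 745.7013 kN-m
phi*Mn = 0.9 * 745.7013 = 671.13 kN-m

671.13


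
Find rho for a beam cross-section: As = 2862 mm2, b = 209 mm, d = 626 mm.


rho = As / (b * d)
= 2862 / (209 * 626)
= 0.0219

0.0219


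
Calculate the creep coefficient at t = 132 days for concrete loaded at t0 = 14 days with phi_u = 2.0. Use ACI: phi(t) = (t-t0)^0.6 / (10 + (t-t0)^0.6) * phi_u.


dt = 132 - 14 = 118
phi = 118^0.6 / (10 + 118^0.6) * 2.0
= 1.273

1.273


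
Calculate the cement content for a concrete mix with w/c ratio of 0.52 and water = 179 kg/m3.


Cement = water / (w/c)
= 179 / 0.52
= 344.2 kg/m3

344.2


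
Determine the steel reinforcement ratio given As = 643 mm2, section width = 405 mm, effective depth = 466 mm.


rho = As / (b * d)
= 643 / (405 * 466)
= 0.0034

0.0034


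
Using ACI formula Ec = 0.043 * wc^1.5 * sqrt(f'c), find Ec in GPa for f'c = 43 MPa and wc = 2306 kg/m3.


Ec = 0.043 * 2306^1.5 * sqrt(43) / 1000
= 31.22 GPa

31.22


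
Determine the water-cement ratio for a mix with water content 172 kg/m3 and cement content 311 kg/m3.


w/c = water / cement
w/c = 172 / 311 = 0.553

0.553


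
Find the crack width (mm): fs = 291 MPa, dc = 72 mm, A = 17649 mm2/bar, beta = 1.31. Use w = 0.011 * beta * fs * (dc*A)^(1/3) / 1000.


w = 0.011 * beta * fs * (dc * A)^(1/3) / 1000
= 0.011 * 1.31 * 291 * (72 * 17649)^(1/3) / 1000
= 0.454 mm

0.454


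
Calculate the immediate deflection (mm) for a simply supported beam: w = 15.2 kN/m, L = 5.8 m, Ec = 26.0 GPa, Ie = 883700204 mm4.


Convert: L = 5.8 m = 5800 mm, Ec = 26.0 GPa = 26000 MPa
delta = 5 * 15.2 * 5800^4 / (384 * 26000 * 883700204)
= 9.75 mm

9.75


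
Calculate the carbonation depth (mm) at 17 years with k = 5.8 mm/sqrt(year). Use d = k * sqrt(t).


depth = k * sqrt(t)
= 5.8 * sqrt(17)
= 23.91 mm

23.91


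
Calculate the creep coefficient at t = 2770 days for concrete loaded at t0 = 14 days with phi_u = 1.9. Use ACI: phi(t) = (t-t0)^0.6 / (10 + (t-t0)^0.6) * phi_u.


dt = 2770 - 14 = 2756
phi = 2756^0.6 / (10 + 2756^0.6) * 1.9
= 1.749

1.749


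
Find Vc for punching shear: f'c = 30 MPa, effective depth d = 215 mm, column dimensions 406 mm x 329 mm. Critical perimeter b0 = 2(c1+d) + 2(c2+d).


b0 = 2*(406 + 215) + 2*(329 + 215) = 2330 mm
Vc = 0.33 * sqrt(30) * 2330 * 215 / 1000
= 905.46 kN

905.46


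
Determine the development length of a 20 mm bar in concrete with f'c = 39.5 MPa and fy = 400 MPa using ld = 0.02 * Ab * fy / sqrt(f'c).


Ab = pi * 20^2 / 4 = 314.159 mm2
ld = 0.02 * 314.159 * 400 / sqrt(39.5)
= 399.9 mm

399.9


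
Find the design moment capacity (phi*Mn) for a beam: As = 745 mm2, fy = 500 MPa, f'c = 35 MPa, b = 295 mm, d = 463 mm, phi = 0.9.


a = As * fy / (0.85 * f'c * b)
= 745 * 500 / (0.85 * 35 * 295)
= 42.4441 mm
Mn = As * fy * (d - a/2) / 10^6
= 164.5623 kN-m
phi*Mn = 0.9 * 164.5623 = 148.11 kN-m

148.11


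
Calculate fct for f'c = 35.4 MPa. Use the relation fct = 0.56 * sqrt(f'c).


fct = 0.56 * sqrt(35.4)
= 0.56 * 5.95
= 3.332 MPa

3.332


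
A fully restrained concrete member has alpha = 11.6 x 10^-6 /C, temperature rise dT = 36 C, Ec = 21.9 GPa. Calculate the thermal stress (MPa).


sigma = alpha * dT * Ec
= 11.6e-6 * 36 * 21.9 * 1000
= 9.145 MPa

9.145


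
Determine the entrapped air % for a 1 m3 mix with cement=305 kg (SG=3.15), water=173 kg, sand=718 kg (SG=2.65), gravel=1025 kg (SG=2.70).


Vol cement = 305 / (3.15 * 1000) = 0.096825 m3
Vol water = 173 / 1000 = 0.173 m3
Vol sand = 718 / (2.65 * 1000) = 0.270943 m3
Vol gravel = 1025 / (2.70 * 1000) = 0.37963 m3
Total solid + water volume = 0.920398 m3
Air = (1 - 0.920398) * 100 = 7.96%

7.96


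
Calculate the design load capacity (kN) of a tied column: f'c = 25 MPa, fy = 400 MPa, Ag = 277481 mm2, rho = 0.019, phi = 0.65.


Ast = rho * Ag = 0.019 * 277481 = 5272.139 mm2
phi*Pn = 0.65 * 0.80 * (0.85 * 25 * (277481 - 5272.139) + 400 * 5272.139) / 1000
= 4104.51 kN

4104.51


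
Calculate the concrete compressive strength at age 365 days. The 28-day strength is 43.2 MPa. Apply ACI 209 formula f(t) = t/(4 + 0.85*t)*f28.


f(365) = 365 / (4 + 0.85 * 365) * 43.2
= 365 / 314.25 * 43.2
= 50.18 MPa

50.18


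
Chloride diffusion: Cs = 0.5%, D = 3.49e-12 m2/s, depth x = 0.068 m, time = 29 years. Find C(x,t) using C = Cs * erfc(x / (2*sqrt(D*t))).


t_seconds = 29 * 365.25 * 24 * 3600 = 915170400.0 s
arg = 0.068 / (2 * sqrt(3.49e-12 * 915170400.0))
= 0.6016
erfc(0.6016) = 0.3949
C = 0.5 * 0.3949 = 0.1974%

0.1974


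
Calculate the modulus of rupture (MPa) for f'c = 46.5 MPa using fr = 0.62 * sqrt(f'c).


fr = 0.62 * sqrt(46.5)
= 4.228 MPa

4.228


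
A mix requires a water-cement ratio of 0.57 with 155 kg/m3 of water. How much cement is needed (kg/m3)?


Cement = water / (w/c)
= 155 / 0.57
= 271.9 kg/m3

271.9


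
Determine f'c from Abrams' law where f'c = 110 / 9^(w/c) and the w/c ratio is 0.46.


f'c = 110 / 9^0.46
= 110 / 2.748
= 40.04 MPa

40.04


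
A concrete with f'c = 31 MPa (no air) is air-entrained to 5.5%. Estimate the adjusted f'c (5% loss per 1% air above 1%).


Strength loss = (5.5 - 1) * 5 = 22.5%
f'c = 31 * (1 - 22.5/100)
= 24.03 MPa

24.03


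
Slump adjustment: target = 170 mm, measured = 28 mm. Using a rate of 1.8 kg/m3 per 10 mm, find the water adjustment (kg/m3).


Difference = 170 - 28 = 142 mm
Water adjustment = 142 * 1.8 / 10 = 25.6 kg/m3

25.6


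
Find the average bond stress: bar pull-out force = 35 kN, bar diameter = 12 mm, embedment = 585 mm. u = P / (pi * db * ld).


u = P / (pi * db * ld)
= 35 * 1000 / (pi * 12 * 585)
= 1.587 MPa

1.587


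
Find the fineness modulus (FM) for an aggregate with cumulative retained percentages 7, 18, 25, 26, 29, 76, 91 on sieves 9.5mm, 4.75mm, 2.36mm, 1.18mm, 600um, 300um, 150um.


FM = sum(cumulative % retained) / 100
= 272 / 100
= 2.72

2.72
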